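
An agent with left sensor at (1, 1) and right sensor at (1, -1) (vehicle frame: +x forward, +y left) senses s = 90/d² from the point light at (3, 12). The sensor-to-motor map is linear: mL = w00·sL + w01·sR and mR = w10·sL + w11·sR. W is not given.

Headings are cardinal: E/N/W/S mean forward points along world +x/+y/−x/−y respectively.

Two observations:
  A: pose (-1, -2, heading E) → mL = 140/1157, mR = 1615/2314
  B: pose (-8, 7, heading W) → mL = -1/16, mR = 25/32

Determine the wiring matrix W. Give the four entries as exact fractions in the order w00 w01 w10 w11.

1 -1 1 1/2

obs A: pose=(-1,-2,E) → sL=45/89, sR=5/13, mL=140/1157, mR=1615/2314
obs B: pose=(-8,7,W) → sL=1/2, sR=9/16, mL=-1/16, mR=25/32
sensor matrix S = [[45/89, 5/13], [1/2, 9/16]]; det S = 1705/18512
solve [mL_A; mL_B] = S·[w00; w01] and [mR_A; mR_B] = S·[w10; w11]:
  w00 = 1, w01 = -1, w10 = 1, w11 = 1/2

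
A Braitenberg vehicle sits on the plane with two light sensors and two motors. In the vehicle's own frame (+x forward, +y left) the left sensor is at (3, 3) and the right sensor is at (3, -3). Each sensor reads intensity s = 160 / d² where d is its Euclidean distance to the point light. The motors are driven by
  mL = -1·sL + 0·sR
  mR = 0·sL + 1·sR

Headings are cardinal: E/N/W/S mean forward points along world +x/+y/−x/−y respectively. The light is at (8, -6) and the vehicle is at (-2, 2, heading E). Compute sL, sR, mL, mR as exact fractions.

16/17 80/37 -16/17 80/37

left sensor world pos  = (1, 5); dL² = 170
right sensor world pos = (1, -1); dR² = 74
sL = 160/170 = 16/17
sR = 160/74 = 80/37
mL = -1·sL + 0·sR = -16/17
mR = 0·sL + 1·sR = 80/37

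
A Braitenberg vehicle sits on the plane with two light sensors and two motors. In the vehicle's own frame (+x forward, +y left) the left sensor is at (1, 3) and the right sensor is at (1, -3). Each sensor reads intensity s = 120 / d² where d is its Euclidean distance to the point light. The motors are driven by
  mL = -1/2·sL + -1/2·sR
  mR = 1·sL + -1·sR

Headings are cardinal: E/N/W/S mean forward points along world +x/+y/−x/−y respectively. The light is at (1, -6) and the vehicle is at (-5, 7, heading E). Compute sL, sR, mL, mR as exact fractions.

left sensor world pos  = (-4, 10); dL² = 281
right sensor world pos = (-4, 4); dR² = 125
sL = 120/281 = 120/281
sR = 120/125 = 24/25
mL = -1/2·sL + -1/2·sR = -4872/7025
mR = 1·sL + -1·sR = -3744/7025

120/281 24/25 -4872/7025 -3744/7025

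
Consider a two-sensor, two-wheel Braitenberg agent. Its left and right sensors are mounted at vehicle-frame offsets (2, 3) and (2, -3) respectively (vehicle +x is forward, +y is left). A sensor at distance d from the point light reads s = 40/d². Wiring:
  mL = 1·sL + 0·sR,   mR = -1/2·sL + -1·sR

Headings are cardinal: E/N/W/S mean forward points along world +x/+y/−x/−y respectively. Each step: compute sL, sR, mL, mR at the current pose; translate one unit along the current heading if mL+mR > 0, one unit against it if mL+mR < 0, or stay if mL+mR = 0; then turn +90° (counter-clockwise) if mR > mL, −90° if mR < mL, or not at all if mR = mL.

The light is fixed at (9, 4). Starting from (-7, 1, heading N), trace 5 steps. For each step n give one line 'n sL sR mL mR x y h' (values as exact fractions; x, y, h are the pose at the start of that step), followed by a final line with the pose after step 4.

n=0: pose=(-7,1,N); sL=20/181, sR=4/17; mL=20/181, mR=-894/3077; mL+mR=-554/3077 → advance -1; mR−mL=-1234/3077 → turn -1·90°
n=1: pose=(-7,0,E); sL=40/197, sR=8/49; mL=40/197, mR=-2556/9653; mL+mR=-596/9653 → advance -1; mR−mL=-4516/9653 → turn -1·90°
n=2: pose=(-8,0,S); sL=5/29, sR=10/109; mL=5/29, mR=-1125/6322; mL+mR=-35/6322 → advance -1; mR−mL=-2215/6322 → turn -1·90°
n=3: pose=(-8,1,W); sL=40/397, sR=40/361; mL=40/397, mR=-23100/143317; mL+mR=-8660/143317 → advance -1; mR−mL=-37540/143317 → turn -1·90°
n=4: pose=(-7,1,N); sL=20/181, sR=4/17; mL=20/181, mR=-894/3077; mL+mR=-554/3077 → advance -1; mR−mL=-1234/3077 → turn -1·90°

0 20/181 4/17 20/181 -894/3077 -7 1 N
1 40/197 8/49 40/197 -2556/9653 -7 0 E
2 5/29 10/109 5/29 -1125/6322 -8 0 S
3 40/397 40/361 40/397 -23100/143317 -8 1 W
4 20/181 4/17 20/181 -894/3077 -7 1 N
final -7 0 E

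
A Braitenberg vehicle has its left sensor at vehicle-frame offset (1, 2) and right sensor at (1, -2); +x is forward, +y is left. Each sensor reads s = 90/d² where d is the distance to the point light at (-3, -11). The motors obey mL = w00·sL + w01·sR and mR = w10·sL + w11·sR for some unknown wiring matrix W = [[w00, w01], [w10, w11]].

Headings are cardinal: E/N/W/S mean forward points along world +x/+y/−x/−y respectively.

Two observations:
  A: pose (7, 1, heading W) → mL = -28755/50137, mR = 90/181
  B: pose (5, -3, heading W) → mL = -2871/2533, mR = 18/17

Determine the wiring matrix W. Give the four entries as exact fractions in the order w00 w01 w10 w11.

obs A: pose=(7,1,W) → sL=90/181, sR=90/277, mL=-28755/50137, mR=90/181
obs B: pose=(5,-3,W) → sL=18/17, sR=90/149, mL=-2871/2533, mR=18/17
sensor matrix S = [[90/181, 90/277], [18/17, 90/149]]; det S = -5546880/126997021
solve [mL_A; mL_B] = S·[w00; w01] and [mR_A; mR_B] = S·[w10; w11]:
  w00 = -1/2, w01 = -1, w10 = 1, w11 = 0

-1/2 -1 1 0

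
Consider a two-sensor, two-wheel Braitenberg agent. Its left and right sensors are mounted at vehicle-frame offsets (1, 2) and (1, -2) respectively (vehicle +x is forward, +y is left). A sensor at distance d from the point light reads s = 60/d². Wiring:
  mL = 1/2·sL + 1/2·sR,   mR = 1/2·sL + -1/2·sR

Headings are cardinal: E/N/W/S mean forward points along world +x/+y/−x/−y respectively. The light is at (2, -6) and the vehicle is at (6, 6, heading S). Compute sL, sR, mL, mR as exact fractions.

left sensor world pos  = (8, 5); dL² = 157
right sensor world pos = (4, 5); dR² = 125
sL = 60/157 = 60/157
sR = 60/125 = 12/25
mL = 1/2·sL + 1/2·sR = 1692/3925
mR = 1/2·sL + -1/2·sR = -192/3925

60/157 12/25 1692/3925 -192/3925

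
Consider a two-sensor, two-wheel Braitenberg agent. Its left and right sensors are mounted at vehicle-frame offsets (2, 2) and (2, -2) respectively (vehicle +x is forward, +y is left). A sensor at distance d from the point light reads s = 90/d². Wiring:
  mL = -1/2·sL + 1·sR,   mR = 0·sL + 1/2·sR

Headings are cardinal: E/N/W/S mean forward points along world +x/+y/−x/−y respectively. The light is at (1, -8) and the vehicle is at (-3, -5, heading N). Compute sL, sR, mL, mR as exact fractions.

90/61 90/29 4185/1769 45/29

left sensor world pos  = (-5, -3); dL² = 61
right sensor world pos = (-1, -3); dR² = 29
sL = 90/61 = 90/61
sR = 90/29 = 90/29
mL = -1/2·sL + 1·sR = 4185/1769
mR = 0·sL + 1/2·sR = 45/29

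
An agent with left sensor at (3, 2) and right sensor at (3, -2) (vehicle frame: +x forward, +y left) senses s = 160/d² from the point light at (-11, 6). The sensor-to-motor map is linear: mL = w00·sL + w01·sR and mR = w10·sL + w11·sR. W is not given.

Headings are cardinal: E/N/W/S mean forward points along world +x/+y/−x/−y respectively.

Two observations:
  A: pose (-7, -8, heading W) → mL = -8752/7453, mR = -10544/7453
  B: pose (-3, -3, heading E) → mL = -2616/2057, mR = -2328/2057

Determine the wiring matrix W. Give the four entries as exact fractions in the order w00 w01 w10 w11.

obs A: pose=(-7,-8,W) → sL=160/257, sR=32/29, mL=-8752/7453, mR=-10544/7453
obs B: pose=(-3,-3,E) → sL=16/17, sR=80/121, mL=-2616/2057, mR=-2328/2057
sensor matrix S = [[160/257, 32/29], [16/17, 80/121]]; det S = -9611264/15330821
solve [mL_A; mL_B] = S·[w00; w01] and [mR_A; mR_B] = S·[w10; w11]:
  w00 = -1, w01 = -1/2, w10 = -1/2, w11 = -1

-1 -1/2 -1/2 -1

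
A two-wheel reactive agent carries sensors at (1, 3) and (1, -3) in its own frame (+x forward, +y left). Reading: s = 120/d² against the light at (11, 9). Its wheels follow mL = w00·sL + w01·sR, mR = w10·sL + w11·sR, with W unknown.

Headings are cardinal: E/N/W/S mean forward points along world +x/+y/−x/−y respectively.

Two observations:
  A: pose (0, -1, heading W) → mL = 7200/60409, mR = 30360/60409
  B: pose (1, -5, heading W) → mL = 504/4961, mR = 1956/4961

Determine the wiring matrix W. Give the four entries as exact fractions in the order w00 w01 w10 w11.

obs A: pose=(0,-1,W) → sL=120/313, sR=120/193, mL=7200/60409, mR=30360/60409
obs B: pose=(1,-5,W) → sL=12/41, sR=60/121, mL=504/4961, mR=1956/4961
sensor matrix S = [[120/313, 120/193], [12/41, 60/121]]; det S = 2436480/299689049
solve [mL_A; mL_B] = S·[w00; w01] and [mR_A; mR_B] = S·[w10; w11]:
  w00 = -1/2, w01 = 1/2, w10 = 1/2, w11 = 1/2

-1/2 1/2 1/2 1/2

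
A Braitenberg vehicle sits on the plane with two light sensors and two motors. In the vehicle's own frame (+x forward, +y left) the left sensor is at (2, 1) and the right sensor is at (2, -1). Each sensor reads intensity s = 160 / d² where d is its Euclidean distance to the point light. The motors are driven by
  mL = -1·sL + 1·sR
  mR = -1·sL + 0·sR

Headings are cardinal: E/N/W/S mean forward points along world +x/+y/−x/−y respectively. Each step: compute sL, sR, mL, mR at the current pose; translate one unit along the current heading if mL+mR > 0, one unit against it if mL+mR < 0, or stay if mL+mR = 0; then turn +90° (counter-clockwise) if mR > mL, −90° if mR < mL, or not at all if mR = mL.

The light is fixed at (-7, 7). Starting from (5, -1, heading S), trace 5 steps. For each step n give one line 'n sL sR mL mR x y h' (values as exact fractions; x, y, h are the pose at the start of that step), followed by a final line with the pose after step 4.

0 160/269 160/221 7680/59449 -160/269 5 -1 S
1 40/41 20/17 140/697 -40/41 5 0 W
2 160/169 160/221 -640/2873 -160/169 6 0 N
3 80/137 80/153 -1280/20961 -80/137 6 -1 E
4 160/269 160/221 7680/59449 -160/269 5 -1 S
final 5 0 W

n=0: pose=(5,-1,S); sL=160/269, sR=160/221; mL=7680/59449, mR=-160/269; mL+mR=-27680/59449 → advance -1; mR−mL=-160/221 → turn -1·90°
n=1: pose=(5,0,W); sL=40/41, sR=20/17; mL=140/697, mR=-40/41; mL+mR=-540/697 → advance -1; mR−mL=-20/17 → turn -1·90°
n=2: pose=(6,0,N); sL=160/169, sR=160/221; mL=-640/2873, mR=-160/169; mL+mR=-3360/2873 → advance -1; mR−mL=-160/221 → turn -1·90°
n=3: pose=(6,-1,E); sL=80/137, sR=80/153; mL=-1280/20961, mR=-80/137; mL+mR=-13520/20961 → advance -1; mR−mL=-80/153 → turn -1·90°
n=4: pose=(5,-1,S); sL=160/269, sR=160/221; mL=7680/59449, mR=-160/269; mL+mR=-27680/59449 → advance -1; mR−mL=-160/221 → turn -1·90°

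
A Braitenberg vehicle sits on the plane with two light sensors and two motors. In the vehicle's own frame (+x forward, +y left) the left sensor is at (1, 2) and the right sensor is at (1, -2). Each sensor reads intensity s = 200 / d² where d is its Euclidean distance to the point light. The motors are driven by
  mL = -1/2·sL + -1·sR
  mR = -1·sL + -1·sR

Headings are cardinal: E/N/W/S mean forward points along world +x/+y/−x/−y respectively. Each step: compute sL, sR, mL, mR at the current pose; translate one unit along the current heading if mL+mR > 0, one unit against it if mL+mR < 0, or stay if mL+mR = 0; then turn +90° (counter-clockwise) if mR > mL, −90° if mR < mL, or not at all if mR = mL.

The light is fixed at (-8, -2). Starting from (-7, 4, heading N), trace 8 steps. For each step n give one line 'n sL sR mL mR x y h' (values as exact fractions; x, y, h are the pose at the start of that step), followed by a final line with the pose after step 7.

n=0: pose=(-7,4,N); sL=4, sR=100/29; mL=-158/29, mR=-216/29; mL+mR=-374/29 → advance -1; mR−mL=-2 → turn -1·90°
n=1: pose=(-7,3,E); sL=200/53, sR=200/13; mL=-11900/689, mR=-13200/689; mL+mR=-25100/689 → advance -1; mR−mL=-100/53 → turn -1·90°
n=2: pose=(-8,3,S); sL=10, sR=10; mL=-15, mR=-20; mL+mR=-35 → advance -1; mR−mL=-5 → turn -1·90°
n=3: pose=(-8,4,W); sL=200/17, sR=40/13; mL=-1980/221, mR=-3280/221; mL+mR=-5260/221 → advance -1; mR−mL=-100/17 → turn -1·90°
n=4: pose=(-7,4,N); sL=4, sR=100/29; mL=-158/29, mR=-216/29; mL+mR=-374/29 → advance -1; mR−mL=-2 → turn -1·90°
n=5: pose=(-7,3,E); sL=200/53, sR=200/13; mL=-11900/689, mR=-13200/689; mL+mR=-25100/689 → advance -1; mR−mL=-100/53 → turn -1·90°
n=6: pose=(-8,3,S); sL=10, sR=10; mL=-15, mR=-20; mL+mR=-35 → advance -1; mR−mL=-5 → turn -1·90°
n=7: pose=(-8,4,W); sL=200/17, sR=40/13; mL=-1980/221, mR=-3280/221; mL+mR=-5260/221 → advance -1; mR−mL=-100/17 → turn -1·90°

0 4 100/29 -158/29 -216/29 -7 4 N
1 200/53 200/13 -11900/689 -13200/689 -7 3 E
2 10 10 -15 -20 -8 3 S
3 200/17 40/13 -1980/221 -3280/221 -8 4 W
4 4 100/29 -158/29 -216/29 -7 4 N
5 200/53 200/13 -11900/689 -13200/689 -7 3 E
6 10 10 -15 -20 -8 3 S
7 200/17 40/13 -1980/221 -3280/221 -8 4 W
final -7 4 N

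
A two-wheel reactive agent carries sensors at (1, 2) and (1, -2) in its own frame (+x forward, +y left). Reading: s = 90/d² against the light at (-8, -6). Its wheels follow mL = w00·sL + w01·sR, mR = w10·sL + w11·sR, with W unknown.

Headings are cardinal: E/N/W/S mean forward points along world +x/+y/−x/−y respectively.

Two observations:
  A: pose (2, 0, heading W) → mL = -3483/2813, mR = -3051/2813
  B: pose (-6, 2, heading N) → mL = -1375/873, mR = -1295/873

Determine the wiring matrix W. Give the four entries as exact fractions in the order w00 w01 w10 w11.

obs A: pose=(2,0,W) → sL=90/97, sR=18/29, mL=-3483/2813, mR=-3051/2813
obs B: pose=(-6,2,N) → sL=10/9, sR=90/97, mL=-1375/873, mR=-1295/873
sensor matrix S = [[90/97, 18/29], [10/9, 90/97]]; det S = 46720/272861
solve [mL_A; mL_B] = S·[w00; w01] and [mR_A; mR_B] = S·[w10; w11]:
  w00 = -1, w01 = -1/2, w10 = -1/2, w11 = -1

-1 -1/2 -1/2 -1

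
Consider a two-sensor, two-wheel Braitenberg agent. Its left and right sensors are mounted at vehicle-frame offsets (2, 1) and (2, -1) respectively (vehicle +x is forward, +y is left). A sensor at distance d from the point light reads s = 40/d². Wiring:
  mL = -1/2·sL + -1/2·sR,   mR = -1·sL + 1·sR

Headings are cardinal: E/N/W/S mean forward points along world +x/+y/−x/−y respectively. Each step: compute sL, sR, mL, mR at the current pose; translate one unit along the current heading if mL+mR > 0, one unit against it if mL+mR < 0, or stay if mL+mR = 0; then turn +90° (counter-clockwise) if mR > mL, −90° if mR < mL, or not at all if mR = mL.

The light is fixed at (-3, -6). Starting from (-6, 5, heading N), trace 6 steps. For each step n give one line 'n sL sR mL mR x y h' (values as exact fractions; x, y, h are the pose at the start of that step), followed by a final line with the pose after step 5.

0 8/37 40/173 -1432/6401 96/6401 -6 5 N
1 20/53 20/73 -1260/3869 -400/3869 -6 4 W
2 8/13 40/73 -552/949 -64/949 -5 4 S
3 5/18 2/5 -61/180 11/90 -5 5 E
4 8/37 40/173 -1432/6401 96/6401 -6 5 N
5 20/53 20/73 -1260/3869 -400/3869 -6 4 W
final -5 4 S

n=0: pose=(-6,5,N); sL=8/37, sR=40/173; mL=-1432/6401, mR=96/6401; mL+mR=-1336/6401 → advance -1; mR−mL=1528/6401 → turn +1·90°
n=1: pose=(-6,4,W); sL=20/53, sR=20/73; mL=-1260/3869, mR=-400/3869; mL+mR=-1660/3869 → advance -1; mR−mL=860/3869 → turn +1·90°
n=2: pose=(-5,4,S); sL=8/13, sR=40/73; mL=-552/949, mR=-64/949; mL+mR=-616/949 → advance -1; mR−mL=488/949 → turn +1·90°
n=3: pose=(-5,5,E); sL=5/18, sR=2/5; mL=-61/180, mR=11/90; mL+mR=-13/60 → advance -1; mR−mL=83/180 → turn +1·90°
n=4: pose=(-6,5,N); sL=8/37, sR=40/173; mL=-1432/6401, mR=96/6401; mL+mR=-1336/6401 → advance -1; mR−mL=1528/6401 → turn +1·90°
n=5: pose=(-6,4,W); sL=20/53, sR=20/73; mL=-1260/3869, mR=-400/3869; mL+mR=-1660/3869 → advance -1; mR−mL=860/3869 → turn +1·90°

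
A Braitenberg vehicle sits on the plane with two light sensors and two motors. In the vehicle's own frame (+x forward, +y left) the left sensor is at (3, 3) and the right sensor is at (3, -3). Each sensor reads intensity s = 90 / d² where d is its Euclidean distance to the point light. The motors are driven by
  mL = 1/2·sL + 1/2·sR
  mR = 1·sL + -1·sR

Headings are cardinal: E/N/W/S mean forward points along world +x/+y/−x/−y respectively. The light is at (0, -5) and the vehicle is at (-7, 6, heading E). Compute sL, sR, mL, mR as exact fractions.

45/106 9/8 657/848 -297/424

left sensor world pos  = (-4, 9); dL² = 212
right sensor world pos = (-4, 3); dR² = 80
sL = 90/212 = 45/106
sR = 90/80 = 9/8
mL = 1/2·sL + 1/2·sR = 657/848
mR = 1·sL + -1·sR = -297/424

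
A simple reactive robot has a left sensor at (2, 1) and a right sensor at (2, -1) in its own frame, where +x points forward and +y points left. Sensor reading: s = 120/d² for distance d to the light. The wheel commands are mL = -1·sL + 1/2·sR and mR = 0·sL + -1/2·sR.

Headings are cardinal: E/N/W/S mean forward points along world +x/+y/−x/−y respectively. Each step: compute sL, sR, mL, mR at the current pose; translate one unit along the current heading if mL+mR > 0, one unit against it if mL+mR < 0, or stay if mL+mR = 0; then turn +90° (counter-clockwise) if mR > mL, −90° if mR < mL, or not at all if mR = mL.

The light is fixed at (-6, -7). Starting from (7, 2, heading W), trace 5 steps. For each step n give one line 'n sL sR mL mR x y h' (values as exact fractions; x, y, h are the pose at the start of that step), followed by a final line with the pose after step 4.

n=0: pose=(7,2,W); sL=24/37, sR=120/221; mL=-3084/8177, mR=-60/221; mL+mR=-24/37 → advance -1; mR−mL=864/8177 → turn +1·90°
n=1: pose=(8,2,S); sL=60/137, sR=60/109; mL=-2430/14933, mR=-30/109; mL+mR=-60/137 → advance -1; mR−mL=-1680/14933 → turn -1·90°
n=2: pose=(8,3,W); sL=8/15, sR=24/53; mL=-244/795, mR=-12/53; mL+mR=-8/15 → advance -1; mR−mL=64/795 → turn +1·90°
n=3: pose=(9,3,S); sL=3/8, sR=6/13; mL=-15/104, mR=-3/13; mL+mR=-3/8 → advance -1; mR−mL=-9/104 → turn -1·90°
n=4: pose=(9,4,W); sL=120/269, sR=120/313; mL=-21420/84197, mR=-60/313; mL+mR=-120/269 → advance -1; mR−mL=5280/84197 → turn +1·90°

0 24/37 120/221 -3084/8177 -60/221 7 2 W
1 60/137 60/109 -2430/14933 -30/109 8 2 S
2 8/15 24/53 -244/795 -12/53 8 3 W
3 3/8 6/13 -15/104 -3/13 9 3 S
4 120/269 120/313 -21420/84197 -60/313 9 4 W
final 10 4 S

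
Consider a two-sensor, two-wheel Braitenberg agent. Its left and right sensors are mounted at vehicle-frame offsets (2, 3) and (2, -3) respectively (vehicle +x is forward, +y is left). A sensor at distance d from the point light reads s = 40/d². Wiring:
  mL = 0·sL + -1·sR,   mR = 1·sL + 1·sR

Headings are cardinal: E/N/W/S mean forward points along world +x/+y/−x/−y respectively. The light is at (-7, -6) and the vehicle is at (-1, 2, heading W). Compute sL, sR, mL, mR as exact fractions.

left sensor world pos  = (-3, -1); dL² = 41
right sensor world pos = (-3, 5); dR² = 137
sL = 40/41 = 40/41
sR = 40/137 = 40/137
mL = 0·sL + -1·sR = -40/137
mR = 1·sL + 1·sR = 7120/5617

40/41 40/137 -40/137 7120/5617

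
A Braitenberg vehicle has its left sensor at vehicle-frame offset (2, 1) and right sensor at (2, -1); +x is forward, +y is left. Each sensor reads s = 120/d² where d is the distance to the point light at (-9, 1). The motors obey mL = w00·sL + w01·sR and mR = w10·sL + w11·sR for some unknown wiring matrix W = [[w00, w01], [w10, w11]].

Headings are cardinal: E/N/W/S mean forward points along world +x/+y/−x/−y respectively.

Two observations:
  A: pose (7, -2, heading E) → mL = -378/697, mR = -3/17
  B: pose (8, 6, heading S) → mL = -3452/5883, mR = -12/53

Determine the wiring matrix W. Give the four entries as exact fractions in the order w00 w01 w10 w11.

-1 -1/2 0 -1/2

obs A: pose=(7,-2,E) → sL=15/41, sR=6/17, mL=-378/697, mR=-3/17
obs B: pose=(8,6,S) → sL=40/111, sR=24/53, mL=-3452/5883, mR=-12/53
sensor matrix S = [[15/41, 6/17], [40/111, 24/53]]; det S = 52600/1366817
solve [mL_A; mL_B] = S·[w00; w01] and [mR_A; mR_B] = S·[w10; w11]:
  w00 = -1, w01 = -1/2, w10 = 0, w11 = -1/2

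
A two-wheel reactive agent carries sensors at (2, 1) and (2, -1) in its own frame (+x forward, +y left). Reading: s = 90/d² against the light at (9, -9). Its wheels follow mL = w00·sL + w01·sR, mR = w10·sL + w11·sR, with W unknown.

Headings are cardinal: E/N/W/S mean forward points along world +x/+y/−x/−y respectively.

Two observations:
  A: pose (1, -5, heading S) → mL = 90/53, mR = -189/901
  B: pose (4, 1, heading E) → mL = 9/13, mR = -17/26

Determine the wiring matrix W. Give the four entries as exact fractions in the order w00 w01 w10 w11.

1 0 1/2 -1

obs A: pose=(1,-5,S) → sL=90/53, sR=18/17, mL=90/53, mR=-189/901
obs B: pose=(4,1,E) → sL=9/13, sR=1, mL=9/13, mR=-17/26
sensor matrix S = [[90/53, 18/17], [9/13, 1]]; det S = 11304/11713
solve [mL_A; mL_B] = S·[w00; w01] and [mR_A; mR_B] = S·[w10; w11]:
  w00 = 1, w01 = 0, w10 = 1/2, w11 = -1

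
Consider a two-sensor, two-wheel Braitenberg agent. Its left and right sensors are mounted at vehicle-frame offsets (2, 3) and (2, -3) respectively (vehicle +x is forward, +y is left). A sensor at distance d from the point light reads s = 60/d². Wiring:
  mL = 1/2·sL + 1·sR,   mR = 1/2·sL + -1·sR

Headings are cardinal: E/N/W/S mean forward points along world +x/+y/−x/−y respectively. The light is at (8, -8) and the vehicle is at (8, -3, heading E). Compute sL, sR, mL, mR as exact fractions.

left sensor world pos  = (10, 0); dL² = 68
right sensor world pos = (10, -6); dR² = 8
sL = 60/68 = 15/17
sR = 60/8 = 15/2
mL = 1/2·sL + 1·sR = 135/17
mR = 1/2·sL + -1·sR = -120/17

15/17 15/2 135/17 -120/17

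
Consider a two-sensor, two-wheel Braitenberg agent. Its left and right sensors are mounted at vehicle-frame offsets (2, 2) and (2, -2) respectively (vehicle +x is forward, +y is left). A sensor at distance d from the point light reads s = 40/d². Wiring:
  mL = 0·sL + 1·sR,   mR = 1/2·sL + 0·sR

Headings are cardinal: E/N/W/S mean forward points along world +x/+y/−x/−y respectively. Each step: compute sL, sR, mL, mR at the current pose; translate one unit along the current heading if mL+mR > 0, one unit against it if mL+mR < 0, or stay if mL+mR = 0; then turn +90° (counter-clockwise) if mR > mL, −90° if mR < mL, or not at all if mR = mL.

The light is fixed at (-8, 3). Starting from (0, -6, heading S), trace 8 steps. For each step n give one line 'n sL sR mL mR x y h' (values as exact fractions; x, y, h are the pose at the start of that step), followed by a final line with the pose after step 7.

0 40/221 40/157 40/157 20/221 0 -6 S
1 2/9 2/5 2/5 1/9 0 -7 W
2 40/89 8/29 8/29 20/89 -1 -7 N
3 4/13 20/101 20/101 2/13 -1 -6 E
4 40/221 40/157 40/157 20/221 0 -6 S
5 2/9 2/5 2/5 1/9 0 -7 W
6 40/89 8/29 8/29 20/89 -1 -7 N
7 4/13 20/101 20/101 2/13 -1 -6 E
final 0 -6 S

n=0: pose=(0,-6,S); sL=40/221, sR=40/157; mL=40/157, mR=20/221; mL+mR=11980/34697 → advance +1; mR−mL=-5700/34697 → turn -1·90°
n=1: pose=(0,-7,W); sL=2/9, sR=2/5; mL=2/5, mR=1/9; mL+mR=23/45 → advance +1; mR−mL=-13/45 → turn -1·90°
n=2: pose=(-1,-7,N); sL=40/89, sR=8/29; mL=8/29, mR=20/89; mL+mR=1292/2581 → advance +1; mR−mL=-132/2581 → turn -1·90°
n=3: pose=(-1,-6,E); sL=4/13, sR=20/101; mL=20/101, mR=2/13; mL+mR=462/1313 → advance +1; mR−mL=-58/1313 → turn -1·90°
n=4: pose=(0,-6,S); sL=40/221, sR=40/157; mL=40/157, mR=20/221; mL+mR=11980/34697 → advance +1; mR−mL=-5700/34697 → turn -1·90°
n=5: pose=(0,-7,W); sL=2/9, sR=2/5; mL=2/5, mR=1/9; mL+mR=23/45 → advance +1; mR−mL=-13/45 → turn -1·90°
n=6: pose=(-1,-7,N); sL=40/89, sR=8/29; mL=8/29, mR=20/89; mL+mR=1292/2581 → advance +1; mR−mL=-132/2581 → turn -1·90°
n=7: pose=(-1,-6,E); sL=4/13, sR=20/101; mL=20/101, mR=2/13; mL+mR=462/1313 → advance +1; mR−mL=-58/1313 → turn -1·90°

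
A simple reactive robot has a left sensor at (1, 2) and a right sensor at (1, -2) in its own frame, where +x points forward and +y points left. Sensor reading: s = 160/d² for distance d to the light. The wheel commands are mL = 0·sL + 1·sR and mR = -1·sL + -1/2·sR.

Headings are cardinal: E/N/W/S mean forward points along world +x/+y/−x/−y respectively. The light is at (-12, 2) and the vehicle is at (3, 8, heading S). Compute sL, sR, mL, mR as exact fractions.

80/157 80/97 80/97 -14040/15229

left sensor world pos  = (5, 7); dL² = 314
right sensor world pos = (1, 7); dR² = 194
sL = 160/314 = 80/157
sR = 160/194 = 80/97
mL = 0·sL + 1·sR = 80/97
mR = -1·sL + -1/2·sR = -14040/15229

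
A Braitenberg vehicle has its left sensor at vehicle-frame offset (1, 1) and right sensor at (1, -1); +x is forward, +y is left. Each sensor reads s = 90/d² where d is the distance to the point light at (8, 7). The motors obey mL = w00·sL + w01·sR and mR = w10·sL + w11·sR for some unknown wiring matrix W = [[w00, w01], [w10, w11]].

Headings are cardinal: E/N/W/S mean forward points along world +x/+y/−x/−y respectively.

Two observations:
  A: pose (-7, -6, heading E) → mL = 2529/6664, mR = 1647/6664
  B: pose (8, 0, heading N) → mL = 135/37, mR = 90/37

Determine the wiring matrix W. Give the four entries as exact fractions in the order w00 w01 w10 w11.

1 1/2 1/2 1/2

obs A: pose=(-7,-6,E) → sL=9/34, sR=45/196, mL=2529/6664, mR=1647/6664
obs B: pose=(8,0,N) → sL=90/37, sR=90/37, mL=135/37, mR=90/37
sensor matrix S = [[9/34, 45/196], [90/37, 90/37]]; det S = 5265/61642
solve [mL_A; mL_B] = S·[w00; w01] and [mR_A; mR_B] = S·[w10; w11]:
  w00 = 1, w01 = 1/2, w10 = 1/2, w11 = 1/2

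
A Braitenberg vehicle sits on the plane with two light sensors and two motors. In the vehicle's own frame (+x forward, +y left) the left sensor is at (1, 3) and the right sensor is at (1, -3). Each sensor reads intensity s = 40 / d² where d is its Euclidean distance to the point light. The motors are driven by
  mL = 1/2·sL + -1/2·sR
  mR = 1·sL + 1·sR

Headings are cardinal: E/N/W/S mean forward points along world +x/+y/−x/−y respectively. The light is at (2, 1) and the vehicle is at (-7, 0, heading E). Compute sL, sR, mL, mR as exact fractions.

10/17 1/2 3/68 37/34

left sensor world pos  = (-6, 3); dL² = 68
right sensor world pos = (-6, -3); dR² = 80
sL = 40/68 = 10/17
sR = 40/80 = 1/2
mL = 1/2·sL + -1/2·sR = 3/68
mR = 1·sL + 1·sR = 37/34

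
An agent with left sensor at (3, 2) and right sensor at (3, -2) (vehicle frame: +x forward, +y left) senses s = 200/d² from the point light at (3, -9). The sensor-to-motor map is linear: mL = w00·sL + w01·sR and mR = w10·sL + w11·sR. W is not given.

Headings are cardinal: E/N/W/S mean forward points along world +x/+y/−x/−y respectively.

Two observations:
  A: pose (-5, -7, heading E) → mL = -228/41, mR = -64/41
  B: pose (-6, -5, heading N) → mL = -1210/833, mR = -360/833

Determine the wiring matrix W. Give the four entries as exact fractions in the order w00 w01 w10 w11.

1/2 -1 1/2 -1/2

obs A: pose=(-5,-7,E) → sL=200/41, sR=8, mL=-228/41, mR=-64/41
obs B: pose=(-6,-5,N) → sL=20/17, sR=100/49, mL=-1210/833, mR=-360/833
sensor matrix S = [[200/41, 8], [20/17, 100/49]]; det S = 18560/34153
solve [mL_A; mL_B] = S·[w00; w01] and [mR_A; mR_B] = S·[w10; w11]:
  w00 = 1/2, w01 = -1, w10 = 1/2, w11 = -1/2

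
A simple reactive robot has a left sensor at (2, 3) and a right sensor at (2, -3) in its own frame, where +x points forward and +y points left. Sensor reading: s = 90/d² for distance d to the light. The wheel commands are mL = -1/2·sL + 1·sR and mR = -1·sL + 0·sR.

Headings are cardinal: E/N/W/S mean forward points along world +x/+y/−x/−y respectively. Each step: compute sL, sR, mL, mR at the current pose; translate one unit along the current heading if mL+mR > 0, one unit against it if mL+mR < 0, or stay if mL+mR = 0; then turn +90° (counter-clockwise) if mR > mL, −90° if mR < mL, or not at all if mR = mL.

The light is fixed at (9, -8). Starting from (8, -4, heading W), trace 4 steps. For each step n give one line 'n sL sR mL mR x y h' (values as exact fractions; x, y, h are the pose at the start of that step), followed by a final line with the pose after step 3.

0 9 45/29 -171/58 -9 8 -4 W
1 2 2 1 -2 9 -4 N
2 9/4 45/2 171/8 -9/4 9 -5 E
3 90/17 18 261/17 -90/17 10 -5 S
final 10 -6 W

n=0: pose=(8,-4,W); sL=9, sR=45/29; mL=-171/58, mR=-9; mL+mR=-693/58 → advance -1; mR−mL=-351/58 → turn -1·90°
n=1: pose=(9,-4,N); sL=2, sR=2; mL=1, mR=-2; mL+mR=-1 → advance -1; mR−mL=-3 → turn -1·90°
n=2: pose=(9,-5,E); sL=9/4, sR=45/2; mL=171/8, mR=-9/4; mL+mR=153/8 → advance +1; mR−mL=-189/8 → turn -1·90°
n=3: pose=(10,-5,S); sL=90/17, sR=18; mL=261/17, mR=-90/17; mL+mR=171/17 → advance +1; mR−mL=-351/17 → turn -1·90°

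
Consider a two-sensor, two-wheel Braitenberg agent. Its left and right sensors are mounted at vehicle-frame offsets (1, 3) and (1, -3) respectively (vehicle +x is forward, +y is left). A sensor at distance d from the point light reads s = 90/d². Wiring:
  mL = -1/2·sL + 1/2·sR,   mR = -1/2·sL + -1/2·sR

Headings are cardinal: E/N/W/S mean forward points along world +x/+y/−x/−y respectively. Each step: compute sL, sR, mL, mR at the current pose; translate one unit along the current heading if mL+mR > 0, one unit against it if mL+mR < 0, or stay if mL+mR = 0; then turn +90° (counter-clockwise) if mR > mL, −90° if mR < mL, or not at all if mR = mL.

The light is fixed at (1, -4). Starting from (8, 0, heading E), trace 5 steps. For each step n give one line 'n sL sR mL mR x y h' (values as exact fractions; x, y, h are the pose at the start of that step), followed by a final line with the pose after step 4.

n=0: pose=(8,0,E); sL=90/113, sR=18/13; mL=432/1469, mR=-1602/1469; mL+mR=-90/113 → advance -1; mR−mL=-18/13 → turn -1·90°
n=1: pose=(7,0,S); sL=1, sR=5; mL=2, mR=-3; mL+mR=-1 → advance -1; mR−mL=-5 → turn -1·90°
n=2: pose=(7,1,W); sL=90/29, sR=90/89; mL=-2700/2581, mR=-5310/2581; mL+mR=-90/29 → advance -1; mR−mL=-90/89 → turn -1·90°
n=3: pose=(8,1,N); sL=45/26, sR=45/68; mL=-945/1768, mR=-2115/1768; mL+mR=-45/26 → advance -1; mR−mL=-45/68 → turn -1·90°
n=4: pose=(8,0,E); sL=90/113, sR=18/13; mL=432/1469, mR=-1602/1469; mL+mR=-90/113 → advance -1; mR−mL=-18/13 → turn -1·90°

0 90/113 18/13 432/1469 -1602/1469 8 0 E
1 1 5 2 -3 7 0 S
2 90/29 90/89 -2700/2581 -5310/2581 7 1 W
3 45/26 45/68 -945/1768 -2115/1768 8 1 N
4 90/113 18/13 432/1469 -1602/1469 8 0 E
final 7 0 S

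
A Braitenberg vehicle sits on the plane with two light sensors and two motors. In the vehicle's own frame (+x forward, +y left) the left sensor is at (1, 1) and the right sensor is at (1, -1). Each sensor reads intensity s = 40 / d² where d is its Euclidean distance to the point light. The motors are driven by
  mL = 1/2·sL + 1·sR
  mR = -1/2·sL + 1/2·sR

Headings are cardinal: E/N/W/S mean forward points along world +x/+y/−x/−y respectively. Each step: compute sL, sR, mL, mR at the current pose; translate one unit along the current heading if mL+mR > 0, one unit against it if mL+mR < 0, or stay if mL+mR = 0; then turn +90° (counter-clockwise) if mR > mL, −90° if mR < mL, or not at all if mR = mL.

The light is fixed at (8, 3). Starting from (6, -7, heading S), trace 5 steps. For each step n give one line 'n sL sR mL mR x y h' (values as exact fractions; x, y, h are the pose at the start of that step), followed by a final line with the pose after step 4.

0 20/61 4/13 374/793 -8/793 6 -7 S
1 40/153 40/109 8300/16677 880/16677 6 -8 W
2 10/29 5/13 210/377 15/754 5 -8 N
3 8/17 8/25 236/425 -32/425 5 -7 E
4 20/61 4/13 374/793 -8/793 6 -7 S
final 6 -8 W

n=0: pose=(6,-7,S); sL=20/61, sR=4/13; mL=374/793, mR=-8/793; mL+mR=6/13 → advance +1; mR−mL=-382/793 → turn -1·90°
n=1: pose=(6,-8,W); sL=40/153, sR=40/109; mL=8300/16677, mR=880/16677; mL+mR=60/109 → advance +1; mR−mL=-7420/16677 → turn -1·90°
n=2: pose=(5,-8,N); sL=10/29, sR=5/13; mL=210/377, mR=15/754; mL+mR=15/26 → advance +1; mR−mL=-405/754 → turn -1·90°
n=3: pose=(5,-7,E); sL=8/17, sR=8/25; mL=236/425, mR=-32/425; mL+mR=12/25 → advance +1; mR−mL=-268/425 → turn -1·90°
n=4: pose=(6,-7,S); sL=20/61, sR=4/13; mL=374/793, mR=-8/793; mL+mR=6/13 → advance +1; mR−mL=-382/793 → turn -1·90°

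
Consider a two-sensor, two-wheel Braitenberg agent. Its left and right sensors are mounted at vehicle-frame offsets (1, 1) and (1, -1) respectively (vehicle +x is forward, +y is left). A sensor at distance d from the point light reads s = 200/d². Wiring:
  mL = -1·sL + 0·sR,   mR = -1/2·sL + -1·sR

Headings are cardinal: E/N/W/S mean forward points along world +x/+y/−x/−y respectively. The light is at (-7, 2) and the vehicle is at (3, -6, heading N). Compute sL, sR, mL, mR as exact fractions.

left sensor world pos  = (2, -5); dL² = 130
right sensor world pos = (4, -5); dR² = 170
sL = 200/130 = 20/13
sR = 200/170 = 20/17
mL = -1·sL + 0·sR = -20/13
mR = -1/2·sL + -1·sR = -430/221

20/13 20/17 -20/13 -430/221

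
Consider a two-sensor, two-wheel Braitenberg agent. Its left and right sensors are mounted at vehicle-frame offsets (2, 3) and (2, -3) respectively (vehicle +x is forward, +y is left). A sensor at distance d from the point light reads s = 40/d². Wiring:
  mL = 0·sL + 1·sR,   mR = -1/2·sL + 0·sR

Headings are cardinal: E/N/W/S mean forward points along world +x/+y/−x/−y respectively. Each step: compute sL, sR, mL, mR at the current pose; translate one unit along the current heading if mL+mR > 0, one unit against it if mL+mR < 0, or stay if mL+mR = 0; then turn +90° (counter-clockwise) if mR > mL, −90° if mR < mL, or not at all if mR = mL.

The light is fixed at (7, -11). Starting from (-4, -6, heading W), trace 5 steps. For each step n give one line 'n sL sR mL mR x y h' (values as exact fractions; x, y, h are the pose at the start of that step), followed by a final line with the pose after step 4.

n=0: pose=(-4,-6,W); sL=40/173, sR=40/233; mL=40/233, mR=-20/173; mL+mR=2260/40309 → advance +1; mR−mL=-11580/40309 → turn -1·90°
n=1: pose=(-5,-6,N); sL=20/137, sR=4/13; mL=4/13, mR=-10/137; mL+mR=418/1781 → advance +1; mR−mL=-678/1781 → turn -1·90°
n=2: pose=(-5,-5,E); sL=40/181, sR=40/109; mL=40/109, mR=-20/181; mL+mR=5060/19729 → advance +1; mR−mL=-9420/19729 → turn -1·90°
n=3: pose=(-4,-5,S); sL=1/2, sR=10/53; mL=10/53, mR=-1/4; mL+mR=-13/212 → advance -1; mR−mL=-93/212 → turn -1·90°
n=4: pose=(-4,-4,W); sL=8/37, sR=40/269; mL=40/269, mR=-4/37; mL+mR=404/9953 → advance +1; mR−mL=-2556/9953 → turn -1·90°

0 40/173 40/233 40/233 -20/173 -4 -6 W
1 20/137 4/13 4/13 -10/137 -5 -6 N
2 40/181 40/109 40/109 -20/181 -5 -5 E
3 1/2 10/53 10/53 -1/4 -4 -5 S
4 8/37 40/269 40/269 -4/37 -4 -4 W
final -5 -4 N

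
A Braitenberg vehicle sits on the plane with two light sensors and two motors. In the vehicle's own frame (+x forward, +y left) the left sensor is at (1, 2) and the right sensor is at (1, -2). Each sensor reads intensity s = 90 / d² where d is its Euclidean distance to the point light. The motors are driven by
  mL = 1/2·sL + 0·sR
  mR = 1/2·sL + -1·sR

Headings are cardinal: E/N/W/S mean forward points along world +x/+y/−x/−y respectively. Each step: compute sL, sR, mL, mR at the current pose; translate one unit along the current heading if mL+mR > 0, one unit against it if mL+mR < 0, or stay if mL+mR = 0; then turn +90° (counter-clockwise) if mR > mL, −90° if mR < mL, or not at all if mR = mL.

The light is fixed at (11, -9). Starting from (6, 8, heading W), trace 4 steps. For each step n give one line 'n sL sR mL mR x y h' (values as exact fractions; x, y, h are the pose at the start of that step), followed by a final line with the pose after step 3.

n=0: pose=(6,8,W); sL=10/29, sR=90/397; mL=5/29, mR=-625/11513; mL+mR=1360/11513 → advance +1; mR−mL=-90/397 → turn -1·90°
n=1: pose=(5,8,N); sL=45/194, sR=9/34; mL=45/388, mR=-981/6596; mL+mR=-54/1649 → advance -1; mR−mL=-9/34 → turn -1·90°
n=2: pose=(5,7,E); sL=90/349, sR=90/221; mL=45/349, mR=-21465/77129; mL+mR=-11520/77129 → advance -1; mR−mL=-90/221 → turn -1·90°
n=3: pose=(4,7,S); sL=9/25, sR=5/17; mL=9/50, mR=-97/850; mL+mR=28/425 → advance +1; mR−mL=-5/17 → turn -1·90°

0 10/29 90/397 5/29 -625/11513 6 8 W
1 45/194 9/34 45/388 -981/6596 5 8 N
2 90/349 90/221 45/349 -21465/77129 5 7 E
3 9/25 5/17 9/50 -97/850 4 7 S
final 4 6 W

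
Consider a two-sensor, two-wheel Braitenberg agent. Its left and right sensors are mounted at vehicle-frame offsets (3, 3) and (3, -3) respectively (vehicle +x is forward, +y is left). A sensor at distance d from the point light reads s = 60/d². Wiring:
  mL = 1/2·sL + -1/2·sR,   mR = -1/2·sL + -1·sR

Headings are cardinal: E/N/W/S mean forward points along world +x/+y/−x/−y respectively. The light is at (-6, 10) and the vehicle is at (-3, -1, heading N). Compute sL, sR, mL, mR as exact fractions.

left sensor world pos  = (-6, 2); dL² = 64
right sensor world pos = (0, 2); dR² = 100
sL = 60/64 = 15/16
sR = 60/100 = 3/5
mL = 1/2·sL + -1/2·sR = 27/160
mR = -1/2·sL + -1·sR = -171/160

15/16 3/5 27/160 -171/160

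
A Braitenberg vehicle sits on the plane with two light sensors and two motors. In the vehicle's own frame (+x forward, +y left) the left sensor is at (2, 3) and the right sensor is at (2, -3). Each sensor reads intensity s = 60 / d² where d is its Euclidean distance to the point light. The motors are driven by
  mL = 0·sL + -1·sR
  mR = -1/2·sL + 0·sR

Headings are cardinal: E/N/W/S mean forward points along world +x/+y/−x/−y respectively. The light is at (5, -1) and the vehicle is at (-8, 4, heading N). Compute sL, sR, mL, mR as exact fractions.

left sensor world pos  = (-11, 6); dL² = 305
right sensor world pos = (-5, 6); dR² = 149
sL = 60/305 = 12/61
sR = 60/149 = 60/149
mL = 0·sL + -1·sR = -60/149
mR = -1/2·sL + 0·sR = -6/61

12/61 60/149 -60/149 -6/61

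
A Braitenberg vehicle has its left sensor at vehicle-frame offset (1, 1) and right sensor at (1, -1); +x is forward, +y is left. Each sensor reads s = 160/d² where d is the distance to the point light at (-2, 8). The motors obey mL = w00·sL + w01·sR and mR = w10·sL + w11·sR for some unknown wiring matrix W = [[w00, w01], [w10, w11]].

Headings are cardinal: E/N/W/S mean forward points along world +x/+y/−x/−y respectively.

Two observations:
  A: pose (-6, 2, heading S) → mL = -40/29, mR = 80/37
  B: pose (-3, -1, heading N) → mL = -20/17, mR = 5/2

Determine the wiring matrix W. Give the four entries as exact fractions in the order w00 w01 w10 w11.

-1/2 0 0 1

obs A: pose=(-6,2,S) → sL=80/29, sR=80/37, mL=-40/29, mR=80/37
obs B: pose=(-3,-1,N) → sL=40/17, sR=5/2, mL=-20/17, mR=5/2
sensor matrix S = [[80/29, 80/37], [40/17, 5/2]]; det S = 33000/18241
solve [mL_A; mL_B] = S·[w00; w01] and [mR_A; mR_B] = S·[w10; w11]:
  w00 = -1/2, w01 = 0, w10 = 0, w11 = 1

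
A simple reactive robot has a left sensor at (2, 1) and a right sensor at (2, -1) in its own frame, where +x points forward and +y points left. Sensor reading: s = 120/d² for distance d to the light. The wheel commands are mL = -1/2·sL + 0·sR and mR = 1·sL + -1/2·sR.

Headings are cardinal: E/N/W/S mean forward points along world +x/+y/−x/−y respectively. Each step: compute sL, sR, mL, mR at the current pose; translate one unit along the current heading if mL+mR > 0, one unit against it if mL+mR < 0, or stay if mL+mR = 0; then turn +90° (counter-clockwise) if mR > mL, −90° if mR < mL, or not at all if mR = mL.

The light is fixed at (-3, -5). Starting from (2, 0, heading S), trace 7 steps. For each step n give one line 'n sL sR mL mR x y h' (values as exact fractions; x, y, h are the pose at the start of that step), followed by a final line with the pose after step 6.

0 8/3 24/5 -4/3 4/15 2 0 S
1 60/49 60/37 -30/49 750/1813 2 1 E
2 120/73 120/89 -60/73 6300/6497 1 1 N
3 3 30/17 -3/2 36/17 1 2 W
4 120/41 120/29 -60/41 1020/1189 0 2 S
5 60/53 60/37 -30/53 630/1961 0 3 E
6 120/101 120/109 -60/101 7020/11009 -1 3 N
final -1 4 W

n=0: pose=(2,0,S); sL=8/3, sR=24/5; mL=-4/3, mR=4/15; mL+mR=-16/15 → advance -1; mR−mL=8/5 → turn +1·90°
n=1: pose=(2,1,E); sL=60/49, sR=60/37; mL=-30/49, mR=750/1813; mL+mR=-360/1813 → advance -1; mR−mL=1860/1813 → turn +1·90°
n=2: pose=(1,1,N); sL=120/73, sR=120/89; mL=-60/73, mR=6300/6497; mL+mR=960/6497 → advance +1; mR−mL=11640/6497 → turn +1·90°
n=3: pose=(1,2,W); sL=3, sR=30/17; mL=-3/2, mR=36/17; mL+mR=21/34 → advance +1; mR−mL=123/34 → turn +1·90°
n=4: pose=(0,2,S); sL=120/41, sR=120/29; mL=-60/41, mR=1020/1189; mL+mR=-720/1189 → advance -1; mR−mL=2760/1189 → turn +1·90°
n=5: pose=(0,3,E); sL=60/53, sR=60/37; mL=-30/53, mR=630/1961; mL+mR=-480/1961 → advance -1; mR−mL=1740/1961 → turn +1·90°
n=6: pose=(-1,3,N); sL=120/101, sR=120/109; mL=-60/101, mR=7020/11009; mL+mR=480/11009 → advance +1; mR−mL=13560/11009 → turn +1·90°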